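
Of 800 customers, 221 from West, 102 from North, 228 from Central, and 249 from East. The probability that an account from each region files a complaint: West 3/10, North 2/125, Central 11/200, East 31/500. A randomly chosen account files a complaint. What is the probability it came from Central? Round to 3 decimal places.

By Bayes' rule, posterior ∝ prior × likelihood:
  West: 0.27625 × 0.3 = 0.082875
  North: 0.1275 × 0.016 = 0.00204
  Central: 0.285 × 0.055 = 0.015675
  East: 0.31125 × 0.062 = 0.0192975
Normalizing constant = 0.1198875.
P(Central | evidence) = 0.015675 / 0.1198875 ≈ 0.131.

0.131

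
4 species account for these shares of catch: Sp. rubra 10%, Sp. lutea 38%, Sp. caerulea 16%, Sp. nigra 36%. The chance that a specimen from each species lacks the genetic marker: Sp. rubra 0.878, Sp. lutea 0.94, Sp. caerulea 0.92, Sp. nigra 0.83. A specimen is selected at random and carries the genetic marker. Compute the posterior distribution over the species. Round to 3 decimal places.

Sp. rubra 0.112, Sp. lutea 0.209, Sp. caerulea 0.117, Sp. nigra 0.561

Taking complements, P(marker | each) = Sp. rubra 0.122, Sp. lutea 0.06, Sp. caerulea 0.08, Sp. nigra 0.17.
Unnormalized posteriors (prior × likelihood):
  Sp. rubra: 0.1 × 0.122 = 0.0122
  Sp. lutea: 0.38 × 0.06 = 0.0228
  Sp. caerulea: 0.16 × 0.08 = 0.0128
  Sp. nigra: 0.36 × 0.17 = 0.0612
Sum = 0.109.
P(Sp. rubra | marker) = 0.0122/0.109 ≈ 0.112
P(Sp. lutea | marker) = 0.0228/0.109 ≈ 0.209
P(Sp. caerulea | marker) = 0.0128/0.109 ≈ 0.117
P(Sp. nigra | marker) = 0.0612/0.109 ≈ 0.561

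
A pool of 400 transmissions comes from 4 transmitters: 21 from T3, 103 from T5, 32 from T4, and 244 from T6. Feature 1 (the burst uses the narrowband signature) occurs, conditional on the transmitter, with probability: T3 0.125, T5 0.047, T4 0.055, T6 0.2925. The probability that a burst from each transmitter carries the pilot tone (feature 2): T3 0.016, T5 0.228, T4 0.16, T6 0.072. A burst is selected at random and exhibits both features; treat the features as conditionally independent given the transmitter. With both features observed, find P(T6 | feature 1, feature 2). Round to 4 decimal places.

0.7826

Unnormalized posteriors (prior × likelihood):
  T3: 0.0525 × 0.125 × 0.016 = 0.000105
  T5: 0.2575 × 0.047 × 0.228 = 0.00275937
  T4: 0.08 × 0.055 × 0.16 = 0.000704
  T6: 0.61 × 0.2925 × 0.072 = 0.0128466
Normalizing constant = 0.01641497.
P(T6 | evidence) = 0.0128466 / 0.01641497 ≈ 0.7826.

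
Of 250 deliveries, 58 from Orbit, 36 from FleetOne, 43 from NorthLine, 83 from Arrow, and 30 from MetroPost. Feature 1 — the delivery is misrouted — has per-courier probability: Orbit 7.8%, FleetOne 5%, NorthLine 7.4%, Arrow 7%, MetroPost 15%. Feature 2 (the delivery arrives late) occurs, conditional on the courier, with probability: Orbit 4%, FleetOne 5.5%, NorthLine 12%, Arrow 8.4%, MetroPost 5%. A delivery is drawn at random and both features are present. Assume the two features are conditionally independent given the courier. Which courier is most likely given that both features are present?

Prior × likelihood for each hypothesis:
  Orbit: 0.232 × 0.078 × 0.04 = 0.00072384
  FleetOne: 0.144 × 0.05 × 0.055 = 0.000396
  NorthLine: 0.172 × 0.074 × 0.12 = 0.00152736
  Arrow: 0.332 × 0.07 × 0.084 = 0.00195216
  MetroPost: 0.12 × 0.15 × 0.05 = 0.0009
Total = 0.00549936.
Largest term belongs to Arrow, so Arrow is most probable.

Arrow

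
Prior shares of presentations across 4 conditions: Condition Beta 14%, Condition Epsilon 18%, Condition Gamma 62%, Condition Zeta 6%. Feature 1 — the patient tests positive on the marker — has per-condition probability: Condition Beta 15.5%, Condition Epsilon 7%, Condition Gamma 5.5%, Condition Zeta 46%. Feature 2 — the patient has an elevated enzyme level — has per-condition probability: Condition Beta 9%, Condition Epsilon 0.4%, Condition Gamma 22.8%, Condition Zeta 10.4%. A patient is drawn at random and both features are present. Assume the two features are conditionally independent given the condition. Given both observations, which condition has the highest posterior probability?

By Bayes' rule, posterior ∝ prior × likelihood:
  Condition Beta: 0.14 × 0.155 × 0.09 = 0.001953
  Condition Epsilon: 0.18 × 0.07 × 0.004 = 0.0000504
  Condition Gamma: 0.62 × 0.055 × 0.228 = 0.0077748
  Condition Zeta: 0.06 × 0.46 × 0.104 = 0.0028704
Total = 0.0126486.
Largest term belongs to Condition Gamma, so Condition Gamma is most probable.

Condition Gamma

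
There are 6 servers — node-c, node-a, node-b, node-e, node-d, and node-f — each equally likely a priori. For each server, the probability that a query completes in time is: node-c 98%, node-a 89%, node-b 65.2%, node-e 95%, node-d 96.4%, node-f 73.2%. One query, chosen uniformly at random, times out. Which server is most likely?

node-b

Taking complements, P(timeout | each) = node-c 0.02, node-a 0.11, node-b 0.348, node-e 0.05, node-d 0.036, node-f 0.268.
With a uniform prior (1/6 each), posterior ∝ likelihood:
  node-c: 0.02
  node-a: 0.11
  node-b: 0.348
  node-e: 0.05
  node-d: 0.036
  node-f: 0.268
Normalizing constant = 0.832.
Largest term belongs to node-b, so node-b is most probable.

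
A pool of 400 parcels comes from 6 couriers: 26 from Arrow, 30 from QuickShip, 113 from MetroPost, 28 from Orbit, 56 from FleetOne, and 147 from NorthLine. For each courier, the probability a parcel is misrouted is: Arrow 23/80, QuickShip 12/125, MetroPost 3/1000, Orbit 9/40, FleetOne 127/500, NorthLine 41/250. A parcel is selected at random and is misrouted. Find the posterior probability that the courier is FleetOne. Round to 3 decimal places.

0.257

By Bayes' rule, posterior ∝ prior × likelihood:
  Arrow: 0.065 × 0.2875 = 0.0186875
  QuickShip: 0.075 × 0.096 = 0.0072
  MetroPost: 0.2825 × 0.003 = 0.0008475
  Orbit: 0.07 × 0.225 = 0.01575
  FleetOne: 0.14 × 0.254 = 0.03556
  NorthLine: 0.3675 × 0.164 = 0.06027
Sum = 0.138315.
P(FleetOne | evidence) = 0.03556 / 0.138315 ≈ 0.257.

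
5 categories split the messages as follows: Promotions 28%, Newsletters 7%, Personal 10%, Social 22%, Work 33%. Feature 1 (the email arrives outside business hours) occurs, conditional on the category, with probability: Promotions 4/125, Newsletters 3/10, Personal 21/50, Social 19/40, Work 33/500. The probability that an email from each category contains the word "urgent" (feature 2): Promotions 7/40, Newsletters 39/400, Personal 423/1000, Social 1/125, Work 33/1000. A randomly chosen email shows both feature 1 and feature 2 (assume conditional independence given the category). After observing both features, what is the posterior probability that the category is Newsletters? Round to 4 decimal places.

Unnormalized posteriors (prior × likelihood):
  Promotions: 0.28 × 0.032 × 0.175 = 0.001568
  Newsletters: 0.07 × 0.3 × 0.0975 = 0.0020475
  Personal: 0.1 × 0.42 × 0.423 = 0.017766
  Social: 0.22 × 0.475 × 0.008 = 0.000836
  Work: 0.33 × 0.066 × 0.033 = 0.00071874
Total = 0.02293624.
P(Newsletters | evidence) = 0.0020475 / 0.02293624 ≈ 0.0893.

0.0893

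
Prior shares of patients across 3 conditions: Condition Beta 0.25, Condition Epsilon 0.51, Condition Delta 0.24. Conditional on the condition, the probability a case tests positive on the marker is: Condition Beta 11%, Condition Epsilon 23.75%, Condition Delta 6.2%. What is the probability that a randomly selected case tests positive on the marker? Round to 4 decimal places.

0.1635

Prior × likelihood for each hypothesis:
  Condition Beta: 0.25 × 0.11 = 0.0275
  Condition Epsilon: 0.51 × 0.2375 = 0.121125
  Condition Delta: 0.24 × 0.062 = 0.01488
P(marker-positive) = 0.0275 + 0.121125 + 0.01488 = 0.163505 → 0.1635.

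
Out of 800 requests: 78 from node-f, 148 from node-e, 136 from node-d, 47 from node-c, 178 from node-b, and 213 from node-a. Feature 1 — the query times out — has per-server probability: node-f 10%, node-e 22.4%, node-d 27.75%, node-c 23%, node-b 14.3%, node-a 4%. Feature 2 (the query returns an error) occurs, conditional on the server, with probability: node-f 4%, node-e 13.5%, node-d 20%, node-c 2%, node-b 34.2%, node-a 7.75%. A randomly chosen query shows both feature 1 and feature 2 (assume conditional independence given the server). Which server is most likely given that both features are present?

By Bayes' rule, posterior ∝ prior × likelihood:
  node-f: 0.0975 × 0.1 × 0.04 = 0.00039
  node-e: 0.185 × 0.224 × 0.135 = 0.0055944
  node-d: 0.17 × 0.2775 × 0.2 = 0.009435
  node-c: 0.05875 × 0.23 × 0.02 = 0.00027025
  node-b: 0.2225 × 0.143 × 0.342 = 0.010881585
  node-a: 0.26625 × 0.04 × 0.0775 = 0.000825375
Normalizing constant = 0.02739661.
Largest term belongs to node-b, so node-b is most probable.

node-b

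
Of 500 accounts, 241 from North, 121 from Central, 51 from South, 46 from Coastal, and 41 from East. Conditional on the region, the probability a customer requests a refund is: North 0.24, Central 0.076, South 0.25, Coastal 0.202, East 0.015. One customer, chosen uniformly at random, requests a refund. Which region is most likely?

North

Compute prior × likelihood for every hypothesis:
  North: 0.482 × 0.24 = 0.11568
  Central: 0.242 × 0.076 = 0.018392
  South: 0.102 × 0.25 = 0.0255
  Coastal: 0.092 × 0.202 = 0.018584
  East: 0.082 × 0.015 = 0.00123
Total = 0.179386.
Largest term belongs to North, so North is most probable.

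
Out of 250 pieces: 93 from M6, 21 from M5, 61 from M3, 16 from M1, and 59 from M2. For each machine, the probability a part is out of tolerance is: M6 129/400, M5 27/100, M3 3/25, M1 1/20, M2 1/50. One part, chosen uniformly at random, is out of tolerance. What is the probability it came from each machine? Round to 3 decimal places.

Prior × likelihood for each hypothesis:
  M6: 0.372 × 0.3225 = 0.11997
  M5: 0.084 × 0.27 = 0.02268
  M3: 0.244 × 0.12 = 0.02928
  M1: 0.064 × 0.05 = 0.0032
  M2: 0.236 × 0.02 = 0.00472
Sum = 0.17985.
P(M6 | oversize) = 0.11997/0.17985 ≈ 0.667
P(M5 | oversize) = 0.02268/0.17985 ≈ 0.126
P(M3 | oversize) = 0.02928/0.17985 ≈ 0.163
P(M1 | oversize) = 0.0032/0.17985 ≈ 0.018
P(M2 | oversize) = 0.00472/0.17985 ≈ 0.026

M6 0.667, M5 0.126, M3 0.163, M1 0.018, M2 0.026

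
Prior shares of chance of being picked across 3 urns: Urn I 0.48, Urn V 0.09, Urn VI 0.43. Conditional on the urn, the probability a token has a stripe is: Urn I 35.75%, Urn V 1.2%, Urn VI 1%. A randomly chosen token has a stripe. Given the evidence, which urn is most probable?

Prior × likelihood for each hypothesis:
  Urn I: 0.48 × 0.3575 = 0.1716
  Urn V: 0.09 × 0.012 = 0.00108
  Urn VI: 0.43 × 0.01 = 0.0043
Normalizing constant = 0.17698.
Largest term belongs to Urn I, so Urn I is most probable.

Urn I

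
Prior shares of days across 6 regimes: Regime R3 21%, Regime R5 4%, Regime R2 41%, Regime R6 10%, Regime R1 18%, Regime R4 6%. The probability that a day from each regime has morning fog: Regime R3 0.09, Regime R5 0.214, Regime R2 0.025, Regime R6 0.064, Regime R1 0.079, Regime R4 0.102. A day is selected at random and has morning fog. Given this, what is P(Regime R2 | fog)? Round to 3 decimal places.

0.159

Prior × likelihood for each hypothesis:
  Regime R3: 0.21 × 0.09 = 0.0189
  Regime R5: 0.04 × 0.214 = 0.00856
  Regime R2: 0.41 × 0.025 = 0.01025
  Regime R6: 0.1 × 0.064 = 0.0064
  Regime R1: 0.18 × 0.079 = 0.01422
  Regime R4: 0.06 × 0.102 = 0.00612
Normalizing constant = 0.06445.
P(Regime R2 | evidence) = 0.01025 / 0.06445 ≈ 0.159.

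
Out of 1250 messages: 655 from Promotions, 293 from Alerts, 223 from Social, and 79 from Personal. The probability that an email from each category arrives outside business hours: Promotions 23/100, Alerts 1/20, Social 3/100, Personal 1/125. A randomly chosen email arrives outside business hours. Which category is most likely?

Promotions

By Bayes' rule, posterior ∝ prior × likelihood:
  Promotions: 0.524 × 0.23 = 0.12052
  Alerts: 0.2344 × 0.05 = 0.01172
  Social: 0.1784 × 0.03 = 0.005352
  Personal: 0.0632 × 0.008 = 0.0005056
Sum = 0.1380976.
Largest term belongs to Promotions, so Promotions is most probable.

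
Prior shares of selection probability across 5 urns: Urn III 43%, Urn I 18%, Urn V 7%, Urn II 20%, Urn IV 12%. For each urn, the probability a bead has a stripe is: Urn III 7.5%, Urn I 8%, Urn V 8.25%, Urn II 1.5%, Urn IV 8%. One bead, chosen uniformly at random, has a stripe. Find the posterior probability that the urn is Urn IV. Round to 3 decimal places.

Unnormalized posteriors (prior × likelihood):
  Urn III: 0.43 × 0.075 = 0.03225
  Urn I: 0.18 × 0.08 = 0.0144
  Urn V: 0.07 × 0.0825 = 0.005775
  Urn II: 0.2 × 0.015 = 0.003
  Urn IV: 0.12 × 0.08 = 0.0096
Total = 0.065025.
P(Urn IV | evidence) = 0.0096 / 0.065025 ≈ 0.148.

0.148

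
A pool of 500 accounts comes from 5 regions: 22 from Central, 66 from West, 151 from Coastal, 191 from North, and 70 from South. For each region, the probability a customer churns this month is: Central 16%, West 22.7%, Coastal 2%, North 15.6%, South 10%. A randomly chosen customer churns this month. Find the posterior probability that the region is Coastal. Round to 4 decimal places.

By Bayes' rule, posterior ∝ prior × likelihood:
  Central: 0.044 × 0.16 = 0.00704
  West: 0.132 × 0.227 = 0.029964
  Coastal: 0.302 × 0.02 = 0.00604
  North: 0.382 × 0.156 = 0.059592
  South: 0.14 × 0.1 = 0.014
Sum = 0.116636.
P(Coastal | evidence) = 0.00604 / 0.116636 ≈ 0.0518.

0.0518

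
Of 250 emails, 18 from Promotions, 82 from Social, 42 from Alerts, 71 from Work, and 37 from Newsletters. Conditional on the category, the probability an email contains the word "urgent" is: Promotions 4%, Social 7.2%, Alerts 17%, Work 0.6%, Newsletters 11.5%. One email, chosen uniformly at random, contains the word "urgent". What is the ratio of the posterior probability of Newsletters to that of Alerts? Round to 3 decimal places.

By Bayes' rule, posterior ∝ prior × likelihood:
  Promotions: 0.072 × 0.04 = 0.00288
  Social: 0.328 × 0.072 = 0.023616
  Alerts: 0.168 × 0.17 = 0.02856
  Work: 0.284 × 0.006 = 0.001704
  Newsletters: 0.148 × 0.115 = 0.01702
Normalizing constant = 0.07378.
The ratio is 0.01702 / 0.02856 (the normalizer cancels) = 0.596.

0.596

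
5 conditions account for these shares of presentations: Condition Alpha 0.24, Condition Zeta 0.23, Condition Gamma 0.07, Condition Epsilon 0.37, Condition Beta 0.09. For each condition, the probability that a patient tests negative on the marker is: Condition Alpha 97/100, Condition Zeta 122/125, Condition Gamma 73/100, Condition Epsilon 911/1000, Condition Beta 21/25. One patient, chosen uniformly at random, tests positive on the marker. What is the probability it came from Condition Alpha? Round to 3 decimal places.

0.091

Taking complements, P(marker-positive | each) = Condition Alpha 0.03, Condition Zeta 0.024, Condition Gamma 0.27, Condition Epsilon 0.089, Condition Beta 0.16.
By Bayes' rule, posterior ∝ prior × likelihood:
  Condition Alpha: 0.24 × 0.03 = 0.0072
  Condition Zeta: 0.23 × 0.024 = 0.00552
  Condition Gamma: 0.07 × 0.27 = 0.0189
  Condition Epsilon: 0.37 × 0.089 = 0.03293
  Condition Beta: 0.09 × 0.16 = 0.0144
Normalizing constant = 0.07895.
P(Condition Alpha | evidence) = 0.0072 / 0.07895 ≈ 0.091.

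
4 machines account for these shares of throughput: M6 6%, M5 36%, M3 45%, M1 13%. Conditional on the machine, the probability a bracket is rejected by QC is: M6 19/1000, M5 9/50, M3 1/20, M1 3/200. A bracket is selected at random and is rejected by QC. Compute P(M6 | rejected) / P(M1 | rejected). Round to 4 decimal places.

By Bayes' rule, posterior ∝ prior × likelihood:
  M6: 0.06 × 0.019 = 0.00114
  M5: 0.36 × 0.18 = 0.0648
  M3: 0.45 × 0.05 = 0.0225
  M1: 0.13 × 0.015 = 0.00195
Sum = 0.09039.
The ratio is 0.00114 / 0.00195 (the normalizer cancels) = 0.5846.

0.5846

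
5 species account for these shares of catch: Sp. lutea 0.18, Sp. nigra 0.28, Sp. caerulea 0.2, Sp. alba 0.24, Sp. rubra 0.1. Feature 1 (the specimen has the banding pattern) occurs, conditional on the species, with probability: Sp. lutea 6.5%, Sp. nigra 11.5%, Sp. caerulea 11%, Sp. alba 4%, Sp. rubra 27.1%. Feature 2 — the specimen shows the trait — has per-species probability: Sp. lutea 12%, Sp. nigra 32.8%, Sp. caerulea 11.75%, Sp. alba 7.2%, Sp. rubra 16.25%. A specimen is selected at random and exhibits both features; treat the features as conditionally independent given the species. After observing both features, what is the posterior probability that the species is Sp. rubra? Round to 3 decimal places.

Unnormalized posteriors (prior × likelihood):
  Sp. lutea: 0.18 × 0.065 × 0.12 = 0.001404
  Sp. nigra: 0.28 × 0.115 × 0.328 = 0.0105616
  Sp. caerulea: 0.2 × 0.11 × 0.1175 = 0.002585
  Sp. alba: 0.24 × 0.04 × 0.072 = 0.0006912
  Sp. rubra: 0.1 × 0.271 × 0.1625 = 0.00440375
Normalizing constant = 0.01964555.
P(Sp. rubra | evidence) = 0.00440375 / 0.01964555 ≈ 0.224.

0.224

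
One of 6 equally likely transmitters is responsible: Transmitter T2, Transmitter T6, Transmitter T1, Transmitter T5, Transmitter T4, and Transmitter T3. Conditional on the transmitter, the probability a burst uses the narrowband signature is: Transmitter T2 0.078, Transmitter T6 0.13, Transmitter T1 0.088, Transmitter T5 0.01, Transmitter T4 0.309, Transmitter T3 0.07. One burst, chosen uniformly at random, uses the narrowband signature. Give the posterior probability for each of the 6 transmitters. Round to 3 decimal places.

With a uniform prior (1/6 each), posterior ∝ likelihood:
  Transmitter T2: 0.078
  Transmitter T6: 0.13
  Transmitter T1: 0.088
  Transmitter T5: 0.01
  Transmitter T4: 0.309
  Transmitter T3: 0.07
Normalizing constant = 0.685.
P(Transmitter T2 | narrowband) = 0.078/0.685 ≈ 0.114
P(Transmitter T6 | narrowband) = 0.13/0.685 ≈ 0.190
P(Transmitter T1 | narrowband) = 0.088/0.685 ≈ 0.128
P(Transmitter T5 | narrowband) = 0.01/0.685 ≈ 0.015
P(Transmitter T4 | narrowband) = 0.309/0.685 ≈ 0.451
P(Transmitter T3 | narrowband) = 0.07/0.685 ≈ 0.102
(Check: 0.114+0.190+0.128+0.015+0.451+0.102 = 1.000.)

Transmitter T2 0.114, Transmitter T6 0.190, Transmitter T1 0.128, Transmitter T5 0.015, Transmitter T4 0.451, Transmitter T3 0.102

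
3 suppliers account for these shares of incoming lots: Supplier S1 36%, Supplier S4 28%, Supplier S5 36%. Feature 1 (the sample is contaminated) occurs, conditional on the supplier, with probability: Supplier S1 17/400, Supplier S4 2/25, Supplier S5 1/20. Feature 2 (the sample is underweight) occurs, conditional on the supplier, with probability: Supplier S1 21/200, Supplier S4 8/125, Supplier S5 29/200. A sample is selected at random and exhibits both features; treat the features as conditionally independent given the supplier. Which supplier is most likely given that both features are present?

Supplier S5

Unnormalized posteriors (prior × likelihood):
  Supplier S1: 0.36 × 0.0425 × 0.105 = 0.0016065
  Supplier S4: 0.28 × 0.08 × 0.064 = 0.0014336
  Supplier S5: 0.36 × 0.05 × 0.145 = 0.00261
Sum = 0.0056501.
Largest term belongs to Supplier S5, so Supplier S5 is most probable.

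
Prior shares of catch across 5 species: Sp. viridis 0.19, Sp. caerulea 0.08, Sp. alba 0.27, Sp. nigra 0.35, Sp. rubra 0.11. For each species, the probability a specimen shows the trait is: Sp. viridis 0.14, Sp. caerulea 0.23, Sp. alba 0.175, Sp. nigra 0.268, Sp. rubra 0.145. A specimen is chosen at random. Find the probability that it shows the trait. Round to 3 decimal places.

0.202

Unnormalized posteriors (prior × likelihood):
  Sp. viridis: 0.19 × 0.14 = 0.0266
  Sp. caerulea: 0.08 × 0.23 = 0.0184
  Sp. alba: 0.27 × 0.175 = 0.04725
  Sp. nigra: 0.35 × 0.268 = 0.0938
  Sp. rubra: 0.11 × 0.145 = 0.01595
P(trait) = 0.0266 + 0.0184 + 0.04725 + 0.0938 + 0.01595 = 0.202 → 0.202.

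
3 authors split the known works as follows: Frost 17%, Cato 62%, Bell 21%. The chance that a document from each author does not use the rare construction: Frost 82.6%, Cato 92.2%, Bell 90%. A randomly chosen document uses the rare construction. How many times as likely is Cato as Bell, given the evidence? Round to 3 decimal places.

Taking complements, P(rare-form | each) = Frost 0.174, Cato 0.078, Bell 0.1.
Compute prior × likelihood for every hypothesis:
  Frost: 0.17 × 0.174 = 0.02958
  Cato: 0.62 × 0.078 = 0.04836
  Bell: 0.21 × 0.1 = 0.021
Normalizing constant = 0.09894.
The ratio is 0.04836 / 0.021 (the normalizer cancels) = 2.303.

2.303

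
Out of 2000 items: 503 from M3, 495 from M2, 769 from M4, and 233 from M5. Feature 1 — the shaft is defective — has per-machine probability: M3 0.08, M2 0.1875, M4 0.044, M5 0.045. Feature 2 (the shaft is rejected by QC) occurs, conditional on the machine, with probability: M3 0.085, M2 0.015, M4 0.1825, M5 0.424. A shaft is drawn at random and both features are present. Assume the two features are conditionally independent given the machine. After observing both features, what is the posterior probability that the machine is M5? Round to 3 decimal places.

Prior × likelihood for each hypothesis:
  M3: 0.2515 × 0.08 × 0.085 = 0.0017102
  M2: 0.2475 × 0.1875 × 0.015 = 0.00069609375
  M4: 0.3845 × 0.044 × 0.1825 = 0.003087535
  M5: 0.1165 × 0.045 × 0.424 = 0.00222282
Sum = 0.00771664875.
P(M5 | evidence) = 0.00222282 / 0.00771664875 ≈ 0.288.

0.288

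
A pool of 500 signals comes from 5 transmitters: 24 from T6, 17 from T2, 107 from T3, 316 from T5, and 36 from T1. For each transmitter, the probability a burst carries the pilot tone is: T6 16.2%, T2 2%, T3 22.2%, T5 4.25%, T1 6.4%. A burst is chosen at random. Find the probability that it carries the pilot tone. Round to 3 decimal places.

Unnormalized posteriors (prior × likelihood):
  T6: 0.048 × 0.162 = 0.007776
  T2: 0.034 × 0.02 = 0.00068
  T3: 0.214 × 0.222 = 0.047508
  T5: 0.632 × 0.0425 = 0.02686
  T1: 0.072 × 0.064 = 0.004608
P(pilot) = 0.007776 + 0.00068 + 0.047508 + 0.02686 + 0.004608 = 0.087432 → 0.087.

0.087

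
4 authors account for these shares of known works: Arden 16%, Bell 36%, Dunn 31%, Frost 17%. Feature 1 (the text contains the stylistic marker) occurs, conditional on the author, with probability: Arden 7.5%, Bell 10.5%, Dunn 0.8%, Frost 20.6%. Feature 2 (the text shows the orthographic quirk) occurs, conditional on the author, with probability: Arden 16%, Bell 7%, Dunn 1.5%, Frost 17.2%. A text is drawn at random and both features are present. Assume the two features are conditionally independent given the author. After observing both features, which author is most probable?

Frost

By Bayes' rule, posterior ∝ prior × likelihood:
  Arden: 0.16 × 0.075 × 0.16 = 0.00192
  Bell: 0.36 × 0.105 × 0.07 = 0.002646
  Dunn: 0.31 × 0.008 × 0.015 = 0.0000372
  Frost: 0.17 × 0.206 × 0.172 = 0.00602344
Sum = 0.01062664.
Largest term belongs to Frost, so Frost is most probable.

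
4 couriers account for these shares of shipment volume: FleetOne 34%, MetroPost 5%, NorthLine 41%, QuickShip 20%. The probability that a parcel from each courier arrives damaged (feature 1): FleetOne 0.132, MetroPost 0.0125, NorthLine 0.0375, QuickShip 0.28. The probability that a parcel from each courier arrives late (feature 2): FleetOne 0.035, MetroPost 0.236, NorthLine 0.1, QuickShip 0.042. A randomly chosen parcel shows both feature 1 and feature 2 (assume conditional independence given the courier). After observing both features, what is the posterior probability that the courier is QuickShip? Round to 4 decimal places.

0.4194

Unnormalized posteriors (prior × likelihood):
  FleetOne: 0.34 × 0.132 × 0.035 = 0.0015708
  MetroPost: 0.05 × 0.0125 × 0.236 = 0.0001475
  NorthLine: 0.41 × 0.0375 × 0.1 = 0.0015375
  QuickShip: 0.2 × 0.28 × 0.042 = 0.002352
Total = 0.0056078.
P(QuickShip | evidence) = 0.002352 / 0.0056078 ≈ 0.4194.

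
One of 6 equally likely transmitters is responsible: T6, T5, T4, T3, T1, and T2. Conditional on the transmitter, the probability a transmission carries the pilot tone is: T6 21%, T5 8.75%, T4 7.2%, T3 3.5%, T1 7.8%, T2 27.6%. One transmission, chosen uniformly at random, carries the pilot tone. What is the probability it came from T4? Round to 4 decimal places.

0.0949

Since the prior is uniform, the posterior is proportional to the likelihood:
  T6: 0.21
  T5: 0.0875
  T4: 0.072
  T3: 0.035
  T1: 0.078
  T2: 0.276
Normalizing constant = 0.7585.
P(T4 | evidence) = 0.072 / 0.7585 ≈ 0.0949.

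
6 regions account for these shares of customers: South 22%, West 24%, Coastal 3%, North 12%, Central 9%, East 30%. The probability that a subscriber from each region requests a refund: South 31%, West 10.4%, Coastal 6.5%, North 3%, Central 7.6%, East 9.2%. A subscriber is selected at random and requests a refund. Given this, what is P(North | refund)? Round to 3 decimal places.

Prior × likelihood for each hypothesis:
  South: 0.22 × 0.31 = 0.0682
  West: 0.24 × 0.104 = 0.02496
  Coastal: 0.03 × 0.065 = 0.00195
  North: 0.12 × 0.03 = 0.0036
  Central: 0.09 × 0.076 = 0.00684
  East: 0.3 × 0.092 = 0.0276
Total = 0.13315.
P(North | evidence) = 0.0036 / 0.13315 ≈ 0.027.

0.027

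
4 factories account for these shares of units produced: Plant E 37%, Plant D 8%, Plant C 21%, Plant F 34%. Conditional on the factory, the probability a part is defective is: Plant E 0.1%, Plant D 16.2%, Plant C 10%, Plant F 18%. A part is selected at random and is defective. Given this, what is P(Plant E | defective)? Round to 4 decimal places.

Prior × likelihood for each hypothesis:
  Plant E: 0.37 × 0.001 = 0.00037
  Plant D: 0.08 × 0.162 = 0.01296
  Plant C: 0.21 × 0.1 = 0.021
  Plant F: 0.34 × 0.18 = 0.0612
Total = 0.09553.
P(Plant E | evidence) = 0.00037 / 0.09553 ≈ 0.0039.

0.0039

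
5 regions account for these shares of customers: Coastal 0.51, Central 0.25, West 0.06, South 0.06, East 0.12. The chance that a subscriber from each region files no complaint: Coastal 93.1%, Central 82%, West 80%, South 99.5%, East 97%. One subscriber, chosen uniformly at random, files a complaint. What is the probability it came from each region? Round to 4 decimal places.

Coastal 0.3662, Central 0.4683, West 0.1249, South 0.0031, East 0.0375

Taking complements, P(complaint | each) = Coastal 0.069, Central 0.18, West 0.2, South 0.005, East 0.03.
Unnormalized posteriors (prior × likelihood):
  Coastal: 0.51 × 0.069 = 0.03519
  Central: 0.25 × 0.18 = 0.045
  West: 0.06 × 0.2 = 0.012
  South: 0.06 × 0.005 = 0.0003
  East: 0.12 × 0.03 = 0.0036
Normalizing constant = 0.09609.
P(Coastal | complaint) = 0.03519/0.09609 ≈ 0.3662
P(Central | complaint) = 0.045/0.09609 ≈ 0.4683
P(West | complaint) = 0.012/0.09609 ≈ 0.1249
P(South | complaint) = 0.0003/0.09609 ≈ 0.0031
P(East | complaint) = 0.0036/0.09609 ≈ 0.0375
(Check: 0.3662+0.4683+0.1249+0.0031+0.0375 = 1.0000.)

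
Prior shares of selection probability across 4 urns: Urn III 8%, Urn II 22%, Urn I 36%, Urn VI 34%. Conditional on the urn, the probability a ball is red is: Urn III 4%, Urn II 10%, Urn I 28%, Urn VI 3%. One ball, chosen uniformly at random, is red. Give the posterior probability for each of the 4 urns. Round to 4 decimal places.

Urn III 0.0235, Urn II 0.1615, Urn I 0.7401, Urn VI 0.0749

Compute prior × likelihood for every hypothesis:
  Urn III: 0.08 × 0.04 = 0.0032
  Urn II: 0.22 × 0.1 = 0.022
  Urn I: 0.36 × 0.28 = 0.1008
  Urn VI: 0.34 × 0.03 = 0.0102
Normalizing constant = 0.1362.
P(Urn III | red) = 0.0032/0.1362 ≈ 0.0235
P(Urn II | red) = 0.022/0.1362 ≈ 0.1615
P(Urn I | red) = 0.1008/0.1362 ≈ 0.7401
P(Urn VI | red) = 0.0102/0.1362 ≈ 0.0749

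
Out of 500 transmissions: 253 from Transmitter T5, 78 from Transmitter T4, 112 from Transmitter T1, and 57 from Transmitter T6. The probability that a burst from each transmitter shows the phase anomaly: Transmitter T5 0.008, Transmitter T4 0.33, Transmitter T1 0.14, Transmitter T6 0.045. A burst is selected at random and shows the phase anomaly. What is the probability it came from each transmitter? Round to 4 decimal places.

Transmitter T5 0.0440, Transmitter T4 0.5595, Transmitter T1 0.3408, Transmitter T6 0.0557

Prior × likelihood for each hypothesis:
  Transmitter T5: 0.506 × 0.008 = 0.004048
  Transmitter T4: 0.156 × 0.33 = 0.05148
  Transmitter T1: 0.224 × 0.14 = 0.03136
  Transmitter T6: 0.114 × 0.045 = 0.00513
Sum = 0.092018.
P(Transmitter T5 | anomaly) = 0.004048/0.092018 ≈ 0.0440
P(Transmitter T4 | anomaly) = 0.05148/0.092018 ≈ 0.5595
P(Transmitter T1 | anomaly) = 0.03136/0.092018 ≈ 0.3408
P(Transmitter T6 | anomaly) = 0.00513/0.092018 ≈ 0.0557
(Check: 0.0440+0.5595+0.3408+0.0557 = 1.0000.)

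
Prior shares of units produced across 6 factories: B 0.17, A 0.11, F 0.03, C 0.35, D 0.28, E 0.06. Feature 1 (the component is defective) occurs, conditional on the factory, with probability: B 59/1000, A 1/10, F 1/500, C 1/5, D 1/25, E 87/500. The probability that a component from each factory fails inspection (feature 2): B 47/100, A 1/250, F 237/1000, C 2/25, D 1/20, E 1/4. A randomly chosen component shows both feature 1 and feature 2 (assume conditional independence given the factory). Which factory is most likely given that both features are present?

C

Unnormalized posteriors (prior × likelihood):
  B: 0.17 × 0.059 × 0.47 = 0.0047141
  A: 0.11 × 0.1 × 0.004 = 0.000044
  F: 0.03 × 0.002 × 0.237 = 0.00001422
  C: 0.35 × 0.2 × 0.08 = 0.0056
  D: 0.28 × 0.04 × 0.05 = 0.00056
  E: 0.06 × 0.174 × 0.25 = 0.00261
Normalizing constant = 0.01354232.
Largest term belongs to C, so C is most probable.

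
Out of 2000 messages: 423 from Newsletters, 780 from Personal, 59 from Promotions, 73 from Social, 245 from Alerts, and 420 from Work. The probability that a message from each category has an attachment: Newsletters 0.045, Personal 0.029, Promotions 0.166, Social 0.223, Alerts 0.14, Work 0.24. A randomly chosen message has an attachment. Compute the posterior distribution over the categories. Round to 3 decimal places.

Newsletters 0.094, Personal 0.112, Promotions 0.048, Social 0.080, Alerts 0.169, Work 0.497

By Bayes' rule, posterior ∝ prior × likelihood:
  Newsletters: 0.2115 × 0.045 = 0.0095175
  Personal: 0.39 × 0.029 = 0.01131
  Promotions: 0.0295 × 0.166 = 0.004897
  Social: 0.0365 × 0.223 = 0.0081395
  Alerts: 0.1225 × 0.14 = 0.01715
  Work: 0.21 × 0.24 = 0.0504
Sum = 0.101414.
P(Newsletters | attachment) = 0.0095175/0.101414 ≈ 0.094
P(Personal | attachment) = 0.01131/0.101414 ≈ 0.112
P(Promotions | attachment) = 0.004897/0.101414 ≈ 0.048
P(Social | attachment) = 0.0081395/0.101414 ≈ 0.080
P(Alerts | attachment) = 0.01715/0.101414 ≈ 0.169
P(Work | attachment) = 0.0504/0.101414 ≈ 0.497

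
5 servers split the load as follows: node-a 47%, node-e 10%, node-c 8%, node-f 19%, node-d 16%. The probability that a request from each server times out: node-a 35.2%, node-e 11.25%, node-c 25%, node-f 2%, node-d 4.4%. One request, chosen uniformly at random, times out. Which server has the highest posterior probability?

node-a

Compute prior × likelihood for every hypothesis:
  node-a: 0.47 × 0.352 = 0.16544
  node-e: 0.1 × 0.1125 = 0.01125
  node-c: 0.08 × 0.25 = 0.02
  node-f: 0.19 × 0.02 = 0.0038
  node-d: 0.16 × 0.044 = 0.00704
Total = 0.20753.
Largest term belongs to node-a, so node-a is most probable.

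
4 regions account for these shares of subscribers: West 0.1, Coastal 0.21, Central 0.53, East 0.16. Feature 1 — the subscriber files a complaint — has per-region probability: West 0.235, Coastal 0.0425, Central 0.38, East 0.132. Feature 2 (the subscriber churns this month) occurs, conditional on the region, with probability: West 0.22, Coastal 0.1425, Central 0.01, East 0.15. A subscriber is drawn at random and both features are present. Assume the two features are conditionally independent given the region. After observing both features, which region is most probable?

By Bayes' rule, posterior ∝ prior × likelihood:
  West: 0.1 × 0.235 × 0.22 = 0.00517
  Coastal: 0.21 × 0.0425 × 0.1425 = 0.0012718125
  Central: 0.53 × 0.38 × 0.01 = 0.002014
  East: 0.16 × 0.132 × 0.15 = 0.003168
Normalizing constant = 0.0116238125.
Largest term belongs to West, so West is most probable.

West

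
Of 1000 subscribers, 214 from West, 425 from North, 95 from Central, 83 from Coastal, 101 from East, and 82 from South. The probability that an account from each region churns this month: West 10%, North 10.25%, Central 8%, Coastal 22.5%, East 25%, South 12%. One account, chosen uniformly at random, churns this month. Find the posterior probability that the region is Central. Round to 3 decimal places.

By Bayes' rule, posterior ∝ prior × likelihood:
  West: 0.214 × 0.1 = 0.0214
  North: 0.425 × 0.1025 = 0.0435625
  Central: 0.095 × 0.08 = 0.0076
  Coastal: 0.083 × 0.225 = 0.018675
  East: 0.101 × 0.25 = 0.02525
  South: 0.082 × 0.12 = 0.00984
Sum = 0.1263275.
P(Central | evidence) = 0.0076 / 0.1263275 ≈ 0.060.

0.060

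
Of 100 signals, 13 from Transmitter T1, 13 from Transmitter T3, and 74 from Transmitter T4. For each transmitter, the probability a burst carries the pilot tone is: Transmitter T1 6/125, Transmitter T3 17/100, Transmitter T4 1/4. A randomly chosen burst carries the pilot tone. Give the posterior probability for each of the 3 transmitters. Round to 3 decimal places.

Transmitter T1 0.029, Transmitter T3 0.104, Transmitter T4 0.867

Prior × likelihood for each hypothesis:
  Transmitter T1: 0.13 × 0.048 = 0.00624
  Transmitter T3: 0.13 × 0.17 = 0.0221
  Transmitter T4: 0.74 × 0.25 = 0.185
Sum = 0.21334.
P(Transmitter T1 | pilot) = 0.00624/0.21334 ≈ 0.029
P(Transmitter T3 | pilot) = 0.0221/0.21334 ≈ 0.104
P(Transmitter T4 | pilot) = 0.185/0.21334 ≈ 0.867
(Check: 0.029+0.104+0.867 = 1.000.)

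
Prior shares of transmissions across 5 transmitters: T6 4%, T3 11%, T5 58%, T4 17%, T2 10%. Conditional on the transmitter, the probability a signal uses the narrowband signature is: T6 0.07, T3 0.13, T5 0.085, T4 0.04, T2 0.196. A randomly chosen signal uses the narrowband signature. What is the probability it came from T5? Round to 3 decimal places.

0.531

Prior × likelihood for each hypothesis:
  T6: 0.04 × 0.07 = 0.0028
  T3: 0.11 × 0.13 = 0.0143
  T5: 0.58 × 0.085 = 0.0493
  T4: 0.17 × 0.04 = 0.0068
  T2: 0.1 × 0.196 = 0.0196
Sum = 0.0928.
P(T5 | evidence) = 0.0493 / 0.0928 ≈ 0.531.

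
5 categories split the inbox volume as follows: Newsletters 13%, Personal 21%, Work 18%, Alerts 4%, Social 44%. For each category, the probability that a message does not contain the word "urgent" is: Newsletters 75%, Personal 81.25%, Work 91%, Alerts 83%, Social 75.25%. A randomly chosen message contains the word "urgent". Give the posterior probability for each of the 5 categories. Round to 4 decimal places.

Newsletters 0.1595, Personal 0.1932, Work 0.0795, Alerts 0.0334, Social 0.5344

Taking complements, P(urgent-flag | each) = Newsletters 0.25, Personal 0.1875, Work 0.09, Alerts 0.17, Social 0.2475.
Prior × likelihood for each hypothesis:
  Newsletters: 0.13 × 0.25 = 0.0325
  Personal: 0.21 × 0.1875 = 0.039375
  Work: 0.18 × 0.09 = 0.0162
  Alerts: 0.04 × 0.17 = 0.0068
  Social: 0.44 × 0.2475 = 0.1089
Sum = 0.203775.
P(Newsletters | urgent-flag) = 0.0325/0.203775 ≈ 0.1595
P(Personal | urgent-flag) = 0.039375/0.203775 ≈ 0.1932
P(Work | urgent-flag) = 0.0162/0.203775 ≈ 0.0795
P(Alerts | urgent-flag) = 0.0068/0.203775 ≈ 0.0334
P(Social | urgent-flag) = 0.1089/0.203775 ≈ 0.5344
(Check: 0.1595+0.1932+0.0795+0.0334+0.5344 = 1.0000.)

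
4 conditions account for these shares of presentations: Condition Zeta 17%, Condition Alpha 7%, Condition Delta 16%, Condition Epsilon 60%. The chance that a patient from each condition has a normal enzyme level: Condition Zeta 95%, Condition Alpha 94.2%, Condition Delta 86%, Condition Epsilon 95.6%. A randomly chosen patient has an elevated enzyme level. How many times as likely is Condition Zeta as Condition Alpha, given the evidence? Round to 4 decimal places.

Taking complements, P(elevated | each) = Condition Zeta 0.05, Condition Alpha 0.058, Condition Delta 0.14, Condition Epsilon 0.044.
Prior × likelihood for each hypothesis:
  Condition Zeta: 0.17 × 0.05 = 0.0085
  Condition Alpha: 0.07 × 0.058 = 0.00406
  Condition Delta: 0.16 × 0.14 = 0.0224
  Condition Epsilon: 0.6 × 0.044 = 0.0264
Normalizing constant = 0.06136.
The ratio is 0.0085 / 0.00406 (the normalizer cancels) = 2.0936.

2.0936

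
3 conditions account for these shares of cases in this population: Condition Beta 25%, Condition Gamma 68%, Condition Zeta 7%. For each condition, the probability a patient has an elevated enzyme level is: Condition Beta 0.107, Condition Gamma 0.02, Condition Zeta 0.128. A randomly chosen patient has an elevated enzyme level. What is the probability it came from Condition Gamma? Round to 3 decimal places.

Prior × likelihood for each hypothesis:
  Condition Beta: 0.25 × 0.107 = 0.02675
  Condition Gamma: 0.68 × 0.02 = 0.0136
  Condition Zeta: 0.07 × 0.128 = 0.00896
Normalizing constant = 0.04931.
P(Condition Gamma | evidence) = 0.0136 / 0.04931 ≈ 0.276.

0.276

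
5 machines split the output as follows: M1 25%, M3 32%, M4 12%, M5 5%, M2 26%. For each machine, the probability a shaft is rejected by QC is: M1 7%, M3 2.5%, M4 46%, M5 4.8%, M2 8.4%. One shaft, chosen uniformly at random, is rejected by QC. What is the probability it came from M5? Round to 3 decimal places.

By Bayes' rule, posterior ∝ prior × likelihood:
  M1: 0.25 × 0.07 = 0.0175
  M3: 0.32 × 0.025 = 0.008
  M4: 0.12 × 0.46 = 0.0552
  M5: 0.05 × 0.048 = 0.0024
  M2: 0.26 × 0.084 = 0.02184
Sum = 0.10494.
P(M5 | evidence) = 0.0024 / 0.10494 ≈ 0.023.

0.023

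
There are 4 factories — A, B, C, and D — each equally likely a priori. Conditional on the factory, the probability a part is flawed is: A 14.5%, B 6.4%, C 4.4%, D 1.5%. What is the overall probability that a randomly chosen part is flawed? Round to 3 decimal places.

0.067

With a uniform prior (1/4 each), posterior ∝ likelihood:
  A: 0.145
  B: 0.064
  C: 0.044
  D: 0.015
P(flawed) = (1/4) × (0.145 + 0.064 + 0.044 + 0.015) = 0.268/4 ≈ 0.067.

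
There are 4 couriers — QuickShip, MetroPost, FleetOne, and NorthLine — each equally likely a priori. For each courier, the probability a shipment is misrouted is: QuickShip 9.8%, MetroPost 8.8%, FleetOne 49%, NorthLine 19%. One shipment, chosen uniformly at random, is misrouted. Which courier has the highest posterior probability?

FleetOne

With a uniform prior (1/4 each), posterior ∝ likelihood:
  QuickShip: 0.098
  MetroPost: 0.088
  FleetOne: 0.49
  NorthLine: 0.19
Sum = 0.866.
Largest term belongs to FleetOne, so FleetOne is most probable.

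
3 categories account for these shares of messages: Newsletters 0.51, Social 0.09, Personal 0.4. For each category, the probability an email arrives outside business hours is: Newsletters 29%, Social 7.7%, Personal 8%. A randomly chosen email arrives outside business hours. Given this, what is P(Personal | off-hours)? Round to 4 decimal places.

0.1713

Unnormalized posteriors (prior × likelihood):
  Newsletters: 0.51 × 0.29 = 0.1479
  Social: 0.09 × 0.077 = 0.00693
  Personal: 0.4 × 0.08 = 0.032
Normalizing constant = 0.18683.
P(Personal | evidence) = 0.032 / 0.18683 ≈ 0.1713.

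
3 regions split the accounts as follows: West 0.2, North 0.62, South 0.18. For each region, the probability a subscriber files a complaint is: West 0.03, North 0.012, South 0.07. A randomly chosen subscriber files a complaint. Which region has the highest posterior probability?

South

Prior × likelihood for each hypothesis:
  West: 0.2 × 0.03 = 0.006
  North: 0.62 × 0.012 = 0.00744
  South: 0.18 × 0.07 = 0.0126
Sum = 0.02604.
Largest term belongs to South, so South is most probable.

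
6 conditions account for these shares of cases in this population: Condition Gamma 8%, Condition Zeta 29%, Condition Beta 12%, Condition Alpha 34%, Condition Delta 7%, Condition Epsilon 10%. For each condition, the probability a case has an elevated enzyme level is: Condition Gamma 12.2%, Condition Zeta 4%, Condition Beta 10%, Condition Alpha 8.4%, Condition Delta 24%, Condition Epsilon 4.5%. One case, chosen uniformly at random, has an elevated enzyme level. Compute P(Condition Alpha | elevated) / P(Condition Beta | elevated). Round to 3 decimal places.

Unnormalized posteriors (prior × likelihood):
  Condition Gamma: 0.08 × 0.122 = 0.00976
  Condition Zeta: 0.29 × 0.04 = 0.0116
  Condition Beta: 0.12 × 0.1 = 0.012
  Condition Alpha: 0.34 × 0.084 = 0.02856
  Condition Delta: 0.07 × 0.24 = 0.0168
  Condition Epsilon: 0.1 × 0.045 = 0.0045
Sum = 0.08322.
The ratio is 0.02856 / 0.012 (the normalizer cancels) = 2.380.

2.380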